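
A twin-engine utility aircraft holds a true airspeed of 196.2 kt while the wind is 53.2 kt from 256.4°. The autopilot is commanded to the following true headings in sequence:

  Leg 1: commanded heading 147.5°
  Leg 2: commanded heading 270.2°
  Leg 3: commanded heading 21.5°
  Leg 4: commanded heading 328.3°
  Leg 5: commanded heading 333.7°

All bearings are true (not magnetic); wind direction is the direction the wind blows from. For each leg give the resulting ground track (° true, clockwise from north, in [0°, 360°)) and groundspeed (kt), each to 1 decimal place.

Leg 1: track=134.2°, groundspeed=219.3 kt
Leg 2: track=275.2°, groundspeed=145.1 kt
Leg 3: track=32.4°, groundspeed=230.9 kt
Leg 4: track=344.0°, groundspeed=186.7 kt
Leg 5: track=349.4°, groundspeed=191.7 kt

Leg 1: heading 147.5°; drift -13.3° → track 134.2°, groundspeed 219.3 kt
Leg 2: heading 270.2°; drift +5.0° → track 275.2°, groundspeed 145.1 kt
Leg 3: heading 21.5°; drift +10.9° → track 32.4°, groundspeed 230.9 kt
Leg 4: heading 328.3°; drift +15.7° → track 344.0°, groundspeed 186.7 kt
Leg 5: heading 333.7°; drift +15.7° → track 349.4°, groundspeed 191.7 kt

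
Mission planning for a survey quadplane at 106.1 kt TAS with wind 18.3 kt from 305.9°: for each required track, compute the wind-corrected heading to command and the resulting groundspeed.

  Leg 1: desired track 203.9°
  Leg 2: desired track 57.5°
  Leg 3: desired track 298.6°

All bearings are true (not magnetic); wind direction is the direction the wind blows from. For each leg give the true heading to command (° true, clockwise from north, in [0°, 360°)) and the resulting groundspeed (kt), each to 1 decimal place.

Leg 1: heading=213.6°, groundspeed=108.4 kt
Leg 2: heading=48.3°, groundspeed=111.5 kt
Leg 3: heading=299.9°, groundspeed=87.9 kt

Leg 1: desired track 203.9°; wind correction +9.7° → command heading 213.6°, groundspeed 108.4 kt
Leg 2: desired track 57.5°; wind correction -9.2° → command heading 48.3°, groundspeed 111.5 kt
Leg 3: desired track 298.6°; wind correction +1.3° → command heading 299.9°, groundspeed 87.9 kt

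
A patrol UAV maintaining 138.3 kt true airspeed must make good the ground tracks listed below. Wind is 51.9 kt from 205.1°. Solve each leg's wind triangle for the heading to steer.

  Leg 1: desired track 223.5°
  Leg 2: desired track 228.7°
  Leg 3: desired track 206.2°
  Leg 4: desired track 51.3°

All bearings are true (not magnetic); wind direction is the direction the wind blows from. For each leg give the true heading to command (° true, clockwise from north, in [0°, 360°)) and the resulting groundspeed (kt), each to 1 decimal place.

Leg 1: heading=216.7°, groundspeed=88.1 kt
Leg 2: heading=220.1°, groundspeed=89.2 kt
Leg 3: heading=205.8°, groundspeed=86.4 kt
Leg 4: heading=60.8°, groundspeed=183.0 kt

Leg 1: desired track 223.5°; wind correction -6.8° → command heading 216.7°, groundspeed 88.1 kt
Leg 2: desired track 228.7°; wind correction -8.6° → command heading 220.1°, groundspeed 89.2 kt
Leg 3: desired track 206.2°; wind correction -0.4° → command heading 205.8°, groundspeed 86.4 kt
Leg 4: desired track 51.3°; wind correction +9.5° → command heading 60.8°, groundspeed 183.0 kt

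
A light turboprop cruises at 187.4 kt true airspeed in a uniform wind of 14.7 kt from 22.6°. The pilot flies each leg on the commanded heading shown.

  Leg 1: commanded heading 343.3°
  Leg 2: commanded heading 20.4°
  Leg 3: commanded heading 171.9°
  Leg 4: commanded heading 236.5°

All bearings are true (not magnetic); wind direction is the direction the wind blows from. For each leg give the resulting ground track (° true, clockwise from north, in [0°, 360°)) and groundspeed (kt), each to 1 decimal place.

Leg 1: heading 343.3°; drift -3.0° → track 340.3°, groundspeed 176.3 kt
Leg 2: heading 20.4°; drift -0.2° → track 20.2°, groundspeed 172.7 kt
Leg 3: heading 171.9°; drift +2.1° → track 174.0°, groundspeed 200.2 kt
Leg 4: heading 236.5°; drift -2.4° → track 234.1°, groundspeed 199.8 kt

Leg 1: track=340.3°, groundspeed=176.3 kt
Leg 2: track=20.2°, groundspeed=172.7 kt
Leg 3: track=174.0°, groundspeed=200.2 kt
Leg 4: track=234.1°, groundspeed=199.8 kt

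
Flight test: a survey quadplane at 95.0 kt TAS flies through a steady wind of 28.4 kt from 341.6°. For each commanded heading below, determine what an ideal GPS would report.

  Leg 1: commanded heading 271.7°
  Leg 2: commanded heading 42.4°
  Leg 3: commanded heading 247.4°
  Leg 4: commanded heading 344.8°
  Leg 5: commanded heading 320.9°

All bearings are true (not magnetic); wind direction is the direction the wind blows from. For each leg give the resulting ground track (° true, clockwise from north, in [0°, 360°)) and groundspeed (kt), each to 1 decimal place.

Leg 1: heading 271.7°; drift -17.4° → track 254.3°, groundspeed 89.3 kt
Leg 2: heading 42.4°; drift +17.0° → track 59.4°, groundspeed 84.8 kt
Leg 3: heading 247.4°; drift -16.3° → track 231.1°, groundspeed 101.1 kt
Leg 4: heading 344.8°; drift +1.4° → track 346.2°, groundspeed 66.7 kt
Leg 5: heading 320.9°; drift -8.3° → track 312.6°, groundspeed 69.2 kt

Leg 1: track=254.3°, groundspeed=89.3 kt
Leg 2: track=59.4°, groundspeed=84.8 kt
Leg 3: track=231.1°, groundspeed=101.1 kt
Leg 4: track=346.2°, groundspeed=66.7 kt
Leg 5: track=312.6°, groundspeed=69.2 kt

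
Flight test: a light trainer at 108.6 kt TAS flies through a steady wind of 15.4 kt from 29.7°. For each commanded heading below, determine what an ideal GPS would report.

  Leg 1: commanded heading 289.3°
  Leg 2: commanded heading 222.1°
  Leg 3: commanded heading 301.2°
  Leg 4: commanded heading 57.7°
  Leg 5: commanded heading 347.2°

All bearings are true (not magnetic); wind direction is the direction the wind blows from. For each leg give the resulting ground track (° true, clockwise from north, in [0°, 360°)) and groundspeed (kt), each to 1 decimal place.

Leg 1: heading 289.3°; drift -7.7° → track 281.6°, groundspeed 112.4 kt
Leg 2: heading 222.1°; drift -1.5° → track 220.6°, groundspeed 123.7 kt
Leg 3: heading 301.2°; drift -8.1° → track 293.1°, groundspeed 109.3 kt
Leg 4: heading 57.7°; drift +4.4° → track 62.1°, groundspeed 95.3 kt
Leg 5: heading 347.2°; drift -6.1° → track 341.1°, groundspeed 97.8 kt

Leg 1: track=281.6°, groundspeed=112.4 kt
Leg 2: track=220.6°, groundspeed=123.7 kt
Leg 3: track=293.1°, groundspeed=109.3 kt
Leg 4: track=62.1°, groundspeed=95.3 kt
Leg 5: track=341.1°, groundspeed=97.8 kt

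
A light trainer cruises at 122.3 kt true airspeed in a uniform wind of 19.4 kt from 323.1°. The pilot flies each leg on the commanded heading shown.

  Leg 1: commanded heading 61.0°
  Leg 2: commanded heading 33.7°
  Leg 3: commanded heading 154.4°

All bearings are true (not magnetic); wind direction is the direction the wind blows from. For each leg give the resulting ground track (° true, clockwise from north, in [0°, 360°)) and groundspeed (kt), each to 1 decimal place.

Leg 1: track=69.7°, groundspeed=126.4 kt
Leg 2: track=42.7°, groundspeed=117.3 kt
Leg 3: track=152.9°, groundspeed=141.4 kt

Leg 1: heading 61.0°; drift +8.7° → track 69.7°, groundspeed 126.4 kt
Leg 2: heading 33.7°; drift +9.0° → track 42.7°, groundspeed 117.3 kt
Leg 3: heading 154.4°; drift -1.5° → track 152.9°, groundspeed 141.4 kt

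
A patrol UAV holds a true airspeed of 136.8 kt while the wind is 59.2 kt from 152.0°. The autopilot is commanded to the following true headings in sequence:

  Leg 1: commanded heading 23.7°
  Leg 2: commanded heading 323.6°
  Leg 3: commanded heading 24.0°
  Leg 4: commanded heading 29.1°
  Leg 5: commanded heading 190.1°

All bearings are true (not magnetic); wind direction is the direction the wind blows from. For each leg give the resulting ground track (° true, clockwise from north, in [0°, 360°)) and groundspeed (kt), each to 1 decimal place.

Leg 1: heading 23.7°; drift -15.0° → track 8.7°, groundspeed 179.6 kt
Leg 2: heading 323.6°; drift +2.5° → track 326.1°, groundspeed 195.6 kt
Leg 3: heading 24.0°; drift -15.1° → track 8.9°, groundspeed 179.4 kt
Leg 4: heading 29.1°; drift -16.4° → track 12.7°, groundspeed 176.1 kt
Leg 5: heading 190.1°; drift +22.0° → track 212.1°, groundspeed 97.3 kt

Leg 1: track=8.7°, groundspeed=179.6 kt
Leg 2: track=326.1°, groundspeed=195.6 kt
Leg 3: track=8.9°, groundspeed=179.4 kt
Leg 4: track=12.7°, groundspeed=176.1 kt
Leg 5: track=212.1°, groundspeed=97.3 kt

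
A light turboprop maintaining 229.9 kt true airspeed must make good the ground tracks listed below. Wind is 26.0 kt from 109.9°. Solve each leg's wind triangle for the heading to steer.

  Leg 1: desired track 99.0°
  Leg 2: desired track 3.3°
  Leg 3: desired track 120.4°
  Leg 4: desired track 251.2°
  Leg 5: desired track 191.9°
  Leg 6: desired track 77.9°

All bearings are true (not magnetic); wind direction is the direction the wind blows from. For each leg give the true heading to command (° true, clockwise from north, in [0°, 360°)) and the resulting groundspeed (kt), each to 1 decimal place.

Leg 1: heading=100.2°, groundspeed=204.3 kt
Leg 2: heading=9.5°, groundspeed=236.0 kt
Leg 3: heading=119.2°, groundspeed=204.3 kt
Leg 4: heading=247.1°, groundspeed=249.6 kt
Leg 5: heading=185.5°, groundspeed=224.8 kt
Leg 6: heading=81.3°, groundspeed=207.4 kt

Leg 1: desired track 99.0°; wind correction +1.2° → command heading 100.2°, groundspeed 204.3 kt
Leg 2: desired track 3.3°; wind correction +6.2° → command heading 9.5°, groundspeed 236.0 kt
Leg 3: desired track 120.4°; wind correction -1.2° → command heading 119.2°, groundspeed 204.3 kt
Leg 4: desired track 251.2°; wind correction -4.1° → command heading 247.1°, groundspeed 249.6 kt
Leg 5: desired track 191.9°; wind correction -6.4° → command heading 185.5°, groundspeed 224.8 kt
Leg 6: desired track 77.9°; wind correction +3.4° → command heading 81.3°, groundspeed 207.4 kt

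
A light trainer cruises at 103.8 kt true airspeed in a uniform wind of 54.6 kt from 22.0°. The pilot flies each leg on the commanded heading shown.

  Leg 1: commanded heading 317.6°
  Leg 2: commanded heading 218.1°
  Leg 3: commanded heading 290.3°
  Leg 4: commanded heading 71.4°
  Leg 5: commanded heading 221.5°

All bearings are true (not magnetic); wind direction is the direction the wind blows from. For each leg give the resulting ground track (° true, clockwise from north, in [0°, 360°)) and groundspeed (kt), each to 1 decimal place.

Leg 1: heading 317.6°; drift -31.5° → track 286.1°, groundspeed 94.1 kt
Leg 2: heading 218.1°; drift -5.5° → track 212.6°, groundspeed 157.0 kt
Leg 3: heading 290.3°; drift -27.4° → track 262.9°, groundspeed 118.7 kt
Leg 4: heading 71.4°; drift +31.3° → track 102.7°, groundspeed 79.9 kt
Leg 5: heading 221.5°; drift -6.7° → track 214.8°, groundspeed 156.3 kt

Leg 1: track=286.1°, groundspeed=94.1 kt
Leg 2: track=212.6°, groundspeed=157.0 kt
Leg 3: track=262.9°, groundspeed=118.7 kt
Leg 4: track=102.7°, groundspeed=79.9 kt
Leg 5: track=214.8°, groundspeed=156.3 kt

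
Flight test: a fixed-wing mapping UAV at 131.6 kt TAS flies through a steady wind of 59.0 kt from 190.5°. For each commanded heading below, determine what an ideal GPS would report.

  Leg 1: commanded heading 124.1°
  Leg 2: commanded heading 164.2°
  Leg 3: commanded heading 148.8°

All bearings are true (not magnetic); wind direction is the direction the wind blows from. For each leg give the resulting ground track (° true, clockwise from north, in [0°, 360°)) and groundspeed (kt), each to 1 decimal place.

Leg 1: heading 124.1°; drift -26.6° → track 97.5°, groundspeed 120.8 kt
Leg 2: heading 164.2°; drift -18.4° → track 145.8°, groundspeed 82.9 kt
Leg 3: heading 148.8°; drift -24.1° → track 124.7°, groundspeed 95.9 kt

Leg 1: track=97.5°, groundspeed=120.8 kt
Leg 2: track=145.8°, groundspeed=82.9 kt
Leg 3: track=124.7°, groundspeed=95.9 kt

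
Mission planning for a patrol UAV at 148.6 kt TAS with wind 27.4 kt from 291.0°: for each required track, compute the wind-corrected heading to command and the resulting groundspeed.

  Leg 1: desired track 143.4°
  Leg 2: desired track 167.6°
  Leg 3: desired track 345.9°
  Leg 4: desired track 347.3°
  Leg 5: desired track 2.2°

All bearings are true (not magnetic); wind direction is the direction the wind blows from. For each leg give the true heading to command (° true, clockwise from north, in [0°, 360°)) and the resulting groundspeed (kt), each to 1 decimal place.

Leg 1: desired track 143.4°; wind correction +5.7° → command heading 149.1°, groundspeed 171.0 kt
Leg 2: desired track 167.6°; wind correction +8.9° → command heading 176.5°, groundspeed 161.9 kt
Leg 3: desired track 345.9°; wind correction -8.7° → command heading 337.2°, groundspeed 131.1 kt
Leg 4: desired track 347.3°; wind correction -8.8° → command heading 338.5°, groundspeed 131.6 kt
Leg 5: desired track 2.2°; wind correction -10.1° → command heading 352.1°, groundspeed 137.5 kt

Leg 1: heading=149.1°, groundspeed=171.0 kt
Leg 2: heading=176.5°, groundspeed=161.9 kt
Leg 3: heading=337.2°, groundspeed=131.1 kt
Leg 4: heading=338.5°, groundspeed=131.6 kt
Leg 5: heading=352.1°, groundspeed=137.5 kt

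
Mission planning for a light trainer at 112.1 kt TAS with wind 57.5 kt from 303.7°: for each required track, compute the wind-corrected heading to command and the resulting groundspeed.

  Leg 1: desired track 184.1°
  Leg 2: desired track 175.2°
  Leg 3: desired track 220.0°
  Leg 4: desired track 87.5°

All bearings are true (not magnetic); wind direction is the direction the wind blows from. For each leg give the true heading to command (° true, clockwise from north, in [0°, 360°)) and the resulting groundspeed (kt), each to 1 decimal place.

Leg 1: desired track 184.1°; wind correction +26.5° → command heading 210.6°, groundspeed 128.7 kt
Leg 2: desired track 175.2°; wind correction +23.7° → command heading 198.9°, groundspeed 138.5 kt
Leg 3: desired track 220.0°; wind correction +30.7° → command heading 250.7°, groundspeed 90.1 kt
Leg 4: desired track 87.5°; wind correction -17.6° → command heading 69.9°, groundspeed 153.2 kt

Leg 1: heading=210.6°, groundspeed=128.7 kt
Leg 2: heading=198.9°, groundspeed=138.5 kt
Leg 3: heading=250.7°, groundspeed=90.1 kt
Leg 4: heading=69.9°, groundspeed=153.2 kt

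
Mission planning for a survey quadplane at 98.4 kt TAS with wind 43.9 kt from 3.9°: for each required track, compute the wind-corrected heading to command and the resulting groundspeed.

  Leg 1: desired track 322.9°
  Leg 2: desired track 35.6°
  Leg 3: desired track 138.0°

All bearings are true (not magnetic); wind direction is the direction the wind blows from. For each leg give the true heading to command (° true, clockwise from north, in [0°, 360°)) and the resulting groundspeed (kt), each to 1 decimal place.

Leg 1: heading=339.9°, groundspeed=61.0 kt
Leg 2: heading=22.0°, groundspeed=58.3 kt
Leg 3: heading=119.3°, groundspeed=123.8 kt

Leg 1: desired track 322.9°; wind correction +17.0° → command heading 339.9°, groundspeed 61.0 kt
Leg 2: desired track 35.6°; wind correction -13.6° → command heading 22.0°, groundspeed 58.3 kt
Leg 3: desired track 138.0°; wind correction -18.7° → command heading 119.3°, groundspeed 123.8 kt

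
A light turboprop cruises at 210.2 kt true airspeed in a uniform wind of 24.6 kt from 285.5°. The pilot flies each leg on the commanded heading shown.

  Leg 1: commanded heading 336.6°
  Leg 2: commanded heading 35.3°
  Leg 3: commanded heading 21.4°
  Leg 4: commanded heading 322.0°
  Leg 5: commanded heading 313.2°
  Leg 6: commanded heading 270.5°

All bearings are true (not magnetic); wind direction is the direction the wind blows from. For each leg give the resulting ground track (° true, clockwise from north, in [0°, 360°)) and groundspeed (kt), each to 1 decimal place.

Leg 1: track=342.2°, groundspeed=195.7 kt
Leg 2: track=41.3°, groundspeed=219.8 kt
Leg 3: track=28.0°, groundspeed=214.1 kt
Leg 4: track=326.4°, groundspeed=191.0 kt
Leg 5: track=316.7°, groundspeed=188.8 kt
Leg 6: track=268.5°, groundspeed=186.5 kt

Leg 1: heading 336.6°; drift +5.6° → track 342.2°, groundspeed 195.7 kt
Leg 2: heading 35.3°; drift +6.0° → track 41.3°, groundspeed 219.8 kt
Leg 3: heading 21.4°; drift +6.6° → track 28.0°, groundspeed 214.1 kt
Leg 4: heading 322.0°; drift +4.4° → track 326.4°, groundspeed 191.0 kt
Leg 5: heading 313.2°; drift +3.5° → track 316.7°, groundspeed 188.8 kt
Leg 6: heading 270.5°; drift -2.0° → track 268.5°, groundspeed 186.5 kt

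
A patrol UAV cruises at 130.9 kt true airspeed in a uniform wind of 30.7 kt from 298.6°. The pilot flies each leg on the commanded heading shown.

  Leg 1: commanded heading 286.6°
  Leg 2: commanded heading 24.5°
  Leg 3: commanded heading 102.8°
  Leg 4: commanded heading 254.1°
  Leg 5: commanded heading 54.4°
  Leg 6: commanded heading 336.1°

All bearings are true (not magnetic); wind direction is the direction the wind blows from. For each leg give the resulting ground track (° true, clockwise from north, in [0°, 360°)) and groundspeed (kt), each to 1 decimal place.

Leg 1: heading 286.6°; drift -3.6° → track 283.0°, groundspeed 101.1 kt
Leg 2: heading 24.5°; drift +13.4° → track 37.9°, groundspeed 132.3 kt
Leg 3: heading 102.8°; drift +3.0° → track 105.8°, groundspeed 160.7 kt
Leg 4: heading 254.1°; drift -11.2° → track 242.9°, groundspeed 111.1 kt
Leg 5: heading 54.4°; drift +10.8° → track 65.2°, groundspeed 146.9 kt
Leg 6: heading 336.1°; drift +9.9° → track 346.0°, groundspeed 108.2 kt

Leg 1: track=283.0°, groundspeed=101.1 kt
Leg 2: track=37.9°, groundspeed=132.3 kt
Leg 3: track=105.8°, groundspeed=160.7 kt
Leg 4: track=242.9°, groundspeed=111.1 kt
Leg 5: track=65.2°, groundspeed=146.9 kt
Leg 6: track=346.0°, groundspeed=108.2 kt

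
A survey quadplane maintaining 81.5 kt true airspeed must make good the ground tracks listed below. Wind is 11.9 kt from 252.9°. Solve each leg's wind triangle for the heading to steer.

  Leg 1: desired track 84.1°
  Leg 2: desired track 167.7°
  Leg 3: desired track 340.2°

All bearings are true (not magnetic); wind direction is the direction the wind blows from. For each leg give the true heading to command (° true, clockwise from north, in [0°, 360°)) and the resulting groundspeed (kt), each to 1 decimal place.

Leg 1: desired track 84.1°; wind correction +1.6° → command heading 85.7°, groundspeed 93.1 kt
Leg 2: desired track 167.7°; wind correction +8.4° → command heading 176.1°, groundspeed 79.6 kt
Leg 3: desired track 340.2°; wind correction -8.4° → command heading 331.8°, groundspeed 80.1 kt

Leg 1: heading=85.7°, groundspeed=93.1 kt
Leg 2: heading=176.1°, groundspeed=79.6 kt
Leg 3: heading=331.8°, groundspeed=80.1 kt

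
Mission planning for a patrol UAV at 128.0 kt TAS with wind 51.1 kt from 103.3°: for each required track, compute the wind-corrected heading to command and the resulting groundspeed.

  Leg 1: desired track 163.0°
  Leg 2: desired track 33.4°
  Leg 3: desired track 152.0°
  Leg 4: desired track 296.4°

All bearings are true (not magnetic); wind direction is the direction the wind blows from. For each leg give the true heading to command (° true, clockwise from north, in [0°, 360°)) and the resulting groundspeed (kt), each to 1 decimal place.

Leg 1: heading=142.8°, groundspeed=94.4 kt
Leg 2: heading=55.4°, groundspeed=101.1 kt
Leg 3: heading=134.5°, groundspeed=88.4 kt
Leg 4: heading=301.6°, groundspeed=177.2 kt

Leg 1: desired track 163.0°; wind correction -20.2° → command heading 142.8°, groundspeed 94.4 kt
Leg 2: desired track 33.4°; wind correction +22.0° → command heading 55.4°, groundspeed 101.1 kt
Leg 3: desired track 152.0°; wind correction -17.5° → command heading 134.5°, groundspeed 88.4 kt
Leg 4: desired track 296.4°; wind correction +5.2° → command heading 301.6°, groundspeed 177.2 kt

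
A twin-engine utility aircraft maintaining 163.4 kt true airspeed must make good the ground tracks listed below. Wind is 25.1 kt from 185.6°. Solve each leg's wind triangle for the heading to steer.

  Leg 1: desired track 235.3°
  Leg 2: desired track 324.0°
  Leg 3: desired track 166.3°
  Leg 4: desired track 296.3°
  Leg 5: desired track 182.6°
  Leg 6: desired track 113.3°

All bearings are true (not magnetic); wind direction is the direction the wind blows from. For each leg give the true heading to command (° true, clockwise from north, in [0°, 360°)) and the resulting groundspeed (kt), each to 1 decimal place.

Leg 1: heading=228.6°, groundspeed=146.0 kt
Leg 2: heading=318.1°, groundspeed=181.3 kt
Leg 3: heading=169.2°, groundspeed=139.5 kt
Leg 4: heading=288.0°, groundspeed=170.6 kt
Leg 5: heading=183.1°, groundspeed=138.3 kt
Leg 6: heading=121.7°, groundspeed=154.0 kt

Leg 1: desired track 235.3°; wind correction -6.7° → command heading 228.6°, groundspeed 146.0 kt
Leg 2: desired track 324.0°; wind correction -5.9° → command heading 318.1°, groundspeed 181.3 kt
Leg 3: desired track 166.3°; wind correction +2.9° → command heading 169.2°, groundspeed 139.5 kt
Leg 4: desired track 296.3°; wind correction -8.3° → command heading 288.0°, groundspeed 170.6 kt
Leg 5: desired track 182.6°; wind correction +0.5° → command heading 183.1°, groundspeed 138.3 kt
Leg 6: desired track 113.3°; wind correction +8.4° → command heading 121.7°, groundspeed 154.0 kt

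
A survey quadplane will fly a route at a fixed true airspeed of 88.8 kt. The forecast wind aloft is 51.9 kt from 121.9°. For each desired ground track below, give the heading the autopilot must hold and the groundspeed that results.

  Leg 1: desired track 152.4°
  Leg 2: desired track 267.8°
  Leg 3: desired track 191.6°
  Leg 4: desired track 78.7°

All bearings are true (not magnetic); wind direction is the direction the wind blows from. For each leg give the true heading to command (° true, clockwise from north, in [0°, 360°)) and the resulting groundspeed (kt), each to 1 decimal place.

Leg 1: desired track 152.4°; wind correction -17.3° → command heading 135.1°, groundspeed 40.1 kt
Leg 2: desired track 267.8°; wind correction -19.1° → command heading 248.7°, groundspeed 126.9 kt
Leg 3: desired track 191.6°; wind correction -33.2° → command heading 158.4°, groundspeed 56.3 kt
Leg 4: desired track 78.7°; wind correction +23.6° → command heading 102.3°, groundspeed 43.5 kt

Leg 1: heading=135.1°, groundspeed=40.1 kt
Leg 2: heading=248.7°, groundspeed=126.9 kt
Leg 3: heading=158.4°, groundspeed=56.3 kt
Leg 4: heading=102.3°, groundspeed=43.5 kt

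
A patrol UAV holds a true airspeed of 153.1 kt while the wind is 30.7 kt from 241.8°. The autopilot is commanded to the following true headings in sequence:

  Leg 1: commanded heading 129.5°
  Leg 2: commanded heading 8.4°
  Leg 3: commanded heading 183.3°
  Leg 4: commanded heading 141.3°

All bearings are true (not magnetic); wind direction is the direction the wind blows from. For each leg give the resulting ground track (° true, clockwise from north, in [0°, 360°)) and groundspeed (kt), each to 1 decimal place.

Leg 1: track=119.7°, groundspeed=167.2 kt
Leg 2: track=16.6°, groundspeed=173.2 kt
Leg 3: track=172.5°, groundspeed=139.5 kt
Leg 4: track=130.5°, groundspeed=161.5 kt

Leg 1: heading 129.5°; drift -9.8° → track 119.7°, groundspeed 167.2 kt
Leg 2: heading 8.4°; drift +8.2° → track 16.6°, groundspeed 173.2 kt
Leg 3: heading 183.3°; drift -10.8° → track 172.5°, groundspeed 139.5 kt
Leg 4: heading 141.3°; drift -10.8° → track 130.5°, groundspeed 161.5 kt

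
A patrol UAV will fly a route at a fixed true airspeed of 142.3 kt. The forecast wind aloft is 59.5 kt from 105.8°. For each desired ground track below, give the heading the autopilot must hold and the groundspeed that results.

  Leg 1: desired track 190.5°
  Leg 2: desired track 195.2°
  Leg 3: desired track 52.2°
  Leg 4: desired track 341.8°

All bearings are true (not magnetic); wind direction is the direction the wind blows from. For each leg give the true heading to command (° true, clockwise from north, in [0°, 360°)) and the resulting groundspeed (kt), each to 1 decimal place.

Leg 1: heading=165.9°, groundspeed=123.9 kt
Leg 2: heading=170.5°, groundspeed=128.6 kt
Leg 3: heading=71.9°, groundspeed=98.7 kt
Leg 4: heading=2.1°, groundspeed=166.7 kt

Leg 1: desired track 190.5°; wind correction -24.6° → command heading 165.9°, groundspeed 123.9 kt
Leg 2: desired track 195.2°; wind correction -24.7° → command heading 170.5°, groundspeed 128.6 kt
Leg 3: desired track 52.2°; wind correction +19.7° → command heading 71.9°, groundspeed 98.7 kt
Leg 4: desired track 341.8°; wind correction +20.3° → command heading 2.1°, groundspeed 166.7 kt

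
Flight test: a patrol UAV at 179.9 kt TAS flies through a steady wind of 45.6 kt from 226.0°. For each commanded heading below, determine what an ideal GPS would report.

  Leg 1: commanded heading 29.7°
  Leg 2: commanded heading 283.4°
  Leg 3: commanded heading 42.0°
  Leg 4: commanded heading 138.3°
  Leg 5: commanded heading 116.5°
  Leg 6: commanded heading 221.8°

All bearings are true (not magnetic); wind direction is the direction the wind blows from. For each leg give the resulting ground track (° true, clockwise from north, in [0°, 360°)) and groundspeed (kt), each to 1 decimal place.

Leg 1: track=33.0°, groundspeed=224.0 kt
Leg 2: track=297.3°, groundspeed=160.0 kt
Leg 3: track=42.8°, groundspeed=225.4 kt
Leg 4: track=123.9°, groundspeed=183.8 kt
Leg 5: track=104.1°, groundspeed=199.8 kt
Leg 6: track=220.4°, groundspeed=134.5 kt

Leg 1: heading 29.7°; drift +3.3° → track 33.0°, groundspeed 224.0 kt
Leg 2: heading 283.4°; drift +13.9° → track 297.3°, groundspeed 160.0 kt
Leg 3: heading 42.0°; drift +0.8° → track 42.8°, groundspeed 225.4 kt
Leg 4: heading 138.3°; drift -14.4° → track 123.9°, groundspeed 183.8 kt
Leg 5: heading 116.5°; drift -12.4° → track 104.1°, groundspeed 199.8 kt
Leg 6: heading 221.8°; drift -1.4° → track 220.4°, groundspeed 134.5 kt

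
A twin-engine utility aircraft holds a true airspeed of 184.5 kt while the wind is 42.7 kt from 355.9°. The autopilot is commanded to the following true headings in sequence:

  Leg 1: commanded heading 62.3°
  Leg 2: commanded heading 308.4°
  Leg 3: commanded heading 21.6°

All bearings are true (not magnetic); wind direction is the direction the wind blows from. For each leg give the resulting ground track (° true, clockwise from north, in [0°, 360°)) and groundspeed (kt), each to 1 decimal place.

Leg 1: track=75.5°, groundspeed=171.9 kt
Leg 2: track=297.0°, groundspeed=158.8 kt
Leg 3: track=28.8°, groundspeed=147.2 kt

Leg 1: heading 62.3°; drift +13.2° → track 75.5°, groundspeed 171.9 kt
Leg 2: heading 308.4°; drift -11.4° → track 297.0°, groundspeed 158.8 kt
Leg 3: heading 21.6°; drift +7.2° → track 28.8°, groundspeed 147.2 kt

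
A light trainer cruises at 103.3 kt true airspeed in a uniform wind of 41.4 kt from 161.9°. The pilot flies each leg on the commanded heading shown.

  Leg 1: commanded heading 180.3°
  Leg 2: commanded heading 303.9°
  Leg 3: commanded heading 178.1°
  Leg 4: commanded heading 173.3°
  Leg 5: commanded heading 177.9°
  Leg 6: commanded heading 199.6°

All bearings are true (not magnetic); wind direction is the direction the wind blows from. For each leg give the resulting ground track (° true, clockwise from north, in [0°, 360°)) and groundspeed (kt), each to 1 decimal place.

Leg 1: heading 180.3°; drift +11.5° → track 191.8°, groundspeed 65.3 kt
Leg 2: heading 303.9°; drift +10.6° → track 314.5°, groundspeed 138.3 kt
Leg 3: heading 178.1°; drift +10.3° → track 188.4°, groundspeed 64.6 kt
Leg 4: heading 173.3°; drift +7.4° → track 180.7°, groundspeed 63.2 kt
Leg 5: heading 177.9°; drift +10.2° → track 188.1°, groundspeed 64.5 kt
Leg 6: heading 199.6°; drift +19.7° → track 219.3°, groundspeed 74.9 kt

Leg 1: track=191.8°, groundspeed=65.3 kt
Leg 2: track=314.5°, groundspeed=138.3 kt
Leg 3: track=188.4°, groundspeed=64.6 kt
Leg 4: track=180.7°, groundspeed=63.2 kt
Leg 5: track=188.1°, groundspeed=64.5 kt
Leg 6: track=219.3°, groundspeed=74.9 kt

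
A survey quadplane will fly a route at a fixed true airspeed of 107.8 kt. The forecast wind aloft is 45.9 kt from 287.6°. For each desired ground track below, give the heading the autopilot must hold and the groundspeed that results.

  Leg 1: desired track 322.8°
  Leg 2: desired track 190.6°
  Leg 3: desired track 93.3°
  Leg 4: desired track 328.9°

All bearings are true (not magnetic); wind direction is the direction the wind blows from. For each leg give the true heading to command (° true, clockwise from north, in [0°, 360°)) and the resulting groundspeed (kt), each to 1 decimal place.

Leg 1: heading=308.6°, groundspeed=67.0 kt
Leg 2: heading=215.6°, groundspeed=103.3 kt
Leg 3: heading=87.3°, groundspeed=151.7 kt
Leg 4: heading=312.6°, groundspeed=69.0 kt

Leg 1: desired track 322.8°; wind correction -14.2° → command heading 308.6°, groundspeed 67.0 kt
Leg 2: desired track 190.6°; wind correction +25.0° → command heading 215.6°, groundspeed 103.3 kt
Leg 3: desired track 93.3°; wind correction -6.0° → command heading 87.3°, groundspeed 151.7 kt
Leg 4: desired track 328.9°; wind correction -16.3° → command heading 312.6°, groundspeed 69.0 kt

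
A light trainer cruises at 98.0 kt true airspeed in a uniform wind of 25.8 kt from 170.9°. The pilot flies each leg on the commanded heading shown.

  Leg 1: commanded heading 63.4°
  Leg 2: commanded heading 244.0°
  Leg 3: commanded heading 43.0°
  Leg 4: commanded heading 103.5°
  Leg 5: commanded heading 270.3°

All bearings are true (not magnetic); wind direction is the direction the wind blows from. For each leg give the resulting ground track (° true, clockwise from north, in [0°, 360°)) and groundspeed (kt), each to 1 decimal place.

Leg 1: track=50.3°, groundspeed=108.6 kt
Leg 2: track=259.3°, groundspeed=93.8 kt
Leg 3: track=32.9°, groundspeed=115.7 kt
Leg 4: track=88.4°, groundspeed=91.2 kt
Leg 5: track=284.3°, groundspeed=105.3 kt

Leg 1: heading 63.4°; drift -13.1° → track 50.3°, groundspeed 108.6 kt
Leg 2: heading 244.0°; drift +15.3° → track 259.3°, groundspeed 93.8 kt
Leg 3: heading 43.0°; drift -10.1° → track 32.9°, groundspeed 115.7 kt
Leg 4: heading 103.5°; drift -15.1° → track 88.4°, groundspeed 91.2 kt
Leg 5: heading 270.3°; drift +14.0° → track 284.3°, groundspeed 105.3 kt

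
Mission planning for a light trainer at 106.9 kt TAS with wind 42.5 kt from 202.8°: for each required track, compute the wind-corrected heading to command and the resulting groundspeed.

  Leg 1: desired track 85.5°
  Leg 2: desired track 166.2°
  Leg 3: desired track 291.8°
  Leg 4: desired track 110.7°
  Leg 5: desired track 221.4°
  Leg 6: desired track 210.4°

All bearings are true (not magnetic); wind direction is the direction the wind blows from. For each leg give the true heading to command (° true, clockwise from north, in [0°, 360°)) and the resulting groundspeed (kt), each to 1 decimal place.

Leg 1: desired track 85.5°; wind correction +20.7° → command heading 106.2°, groundspeed 119.5 kt
Leg 2: desired track 166.2°; wind correction +13.7° → command heading 179.9°, groundspeed 69.7 kt
Leg 3: desired track 291.8°; wind correction -23.4° → command heading 268.4°, groundspeed 97.3 kt
Leg 4: desired track 110.7°; wind correction +23.4° → command heading 134.1°, groundspeed 99.7 kt
Leg 5: desired track 221.4°; wind correction -7.3° → command heading 214.1°, groundspeed 65.8 kt
Leg 6: desired track 210.4°; wind correction -3.0° → command heading 207.4°, groundspeed 64.6 kt

Leg 1: heading=106.2°, groundspeed=119.5 kt
Leg 2: heading=179.9°, groundspeed=69.7 kt
Leg 3: heading=268.4°, groundspeed=97.3 kt
Leg 4: heading=134.1°, groundspeed=99.7 kt
Leg 5: heading=214.1°, groundspeed=65.8 kt
Leg 6: heading=207.4°, groundspeed=64.6 kt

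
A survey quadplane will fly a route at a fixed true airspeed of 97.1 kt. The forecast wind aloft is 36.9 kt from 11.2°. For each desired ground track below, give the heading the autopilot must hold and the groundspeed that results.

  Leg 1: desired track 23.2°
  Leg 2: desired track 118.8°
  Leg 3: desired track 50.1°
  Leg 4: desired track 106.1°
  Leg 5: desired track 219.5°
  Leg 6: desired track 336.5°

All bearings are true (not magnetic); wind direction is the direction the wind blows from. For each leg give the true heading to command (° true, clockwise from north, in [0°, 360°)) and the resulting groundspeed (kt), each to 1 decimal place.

Leg 1: heading=18.7°, groundspeed=60.7 kt
Leg 2: heading=97.6°, groundspeed=101.7 kt
Leg 3: heading=36.3°, groundspeed=65.6 kt
Leg 4: heading=83.9°, groundspeed=93.0 kt
Leg 5: heading=229.9°, groundspeed=128.0 kt
Leg 6: heading=349.0°, groundspeed=64.5 kt

Leg 1: desired track 23.2°; wind correction -4.5° → command heading 18.7°, groundspeed 60.7 kt
Leg 2: desired track 118.8°; wind correction -21.2° → command heading 97.6°, groundspeed 101.7 kt
Leg 3: desired track 50.1°; wind correction -13.8° → command heading 36.3°, groundspeed 65.6 kt
Leg 4: desired track 106.1°; wind correction -22.2° → command heading 83.9°, groundspeed 93.0 kt
Leg 5: desired track 219.5°; wind correction +10.4° → command heading 229.9°, groundspeed 128.0 kt
Leg 6: desired track 336.5°; wind correction +12.5° → command heading 349.0°, groundspeed 64.5 kt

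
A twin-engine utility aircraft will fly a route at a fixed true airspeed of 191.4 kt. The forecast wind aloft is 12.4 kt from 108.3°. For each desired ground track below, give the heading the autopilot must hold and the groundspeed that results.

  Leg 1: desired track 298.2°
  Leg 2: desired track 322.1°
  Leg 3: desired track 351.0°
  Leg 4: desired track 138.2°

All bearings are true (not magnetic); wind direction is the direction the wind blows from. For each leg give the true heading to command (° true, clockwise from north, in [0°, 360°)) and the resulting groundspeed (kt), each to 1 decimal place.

Leg 1: desired track 298.2°; wind correction +0.6° → command heading 298.8°, groundspeed 203.6 kt
Leg 2: desired track 322.1°; wind correction +2.1° → command heading 324.2°, groundspeed 201.6 kt
Leg 3: desired track 351.0°; wind correction +3.3° → command heading 354.3°, groundspeed 196.8 kt
Leg 4: desired track 138.2°; wind correction -1.9° → command heading 136.3°, groundspeed 180.6 kt

Leg 1: heading=298.8°, groundspeed=203.6 kt
Leg 2: heading=324.2°, groundspeed=201.6 kt
Leg 3: heading=354.3°, groundspeed=196.8 kt
Leg 4: heading=136.3°, groundspeed=180.6 kt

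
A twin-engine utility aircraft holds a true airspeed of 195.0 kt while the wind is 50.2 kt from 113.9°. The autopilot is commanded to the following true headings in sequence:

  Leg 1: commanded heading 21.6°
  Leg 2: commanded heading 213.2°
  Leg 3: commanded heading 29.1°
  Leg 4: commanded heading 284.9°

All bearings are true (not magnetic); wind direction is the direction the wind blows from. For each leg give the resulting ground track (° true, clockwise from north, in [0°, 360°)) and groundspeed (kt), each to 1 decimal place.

Leg 1: track=7.3°, groundspeed=203.3 kt
Leg 2: track=226.9°, groundspeed=209.1 kt
Leg 3: track=14.4°, groundspeed=196.9 kt
Leg 4: track=286.7°, groundspeed=244.7 kt

Leg 1: heading 21.6°; drift -14.3° → track 7.3°, groundspeed 203.3 kt
Leg 2: heading 213.2°; drift +13.7° → track 226.9°, groundspeed 209.1 kt
Leg 3: heading 29.1°; drift -14.7° → track 14.4°, groundspeed 196.9 kt
Leg 4: heading 284.9°; drift +1.8° → track 286.7°, groundspeed 244.7 kt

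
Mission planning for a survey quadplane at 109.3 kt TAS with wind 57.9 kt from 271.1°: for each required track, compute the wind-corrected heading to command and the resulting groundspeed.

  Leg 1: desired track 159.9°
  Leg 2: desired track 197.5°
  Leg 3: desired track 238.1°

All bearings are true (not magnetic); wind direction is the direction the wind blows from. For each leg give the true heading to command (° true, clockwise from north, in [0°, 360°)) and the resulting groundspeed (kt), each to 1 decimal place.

Leg 1: heading=189.5°, groundspeed=116.0 kt
Leg 2: heading=228.0°, groundspeed=77.8 kt
Leg 3: heading=254.9°, groundspeed=56.1 kt

Leg 1: desired track 159.9°; wind correction +29.6° → command heading 189.5°, groundspeed 116.0 kt
Leg 2: desired track 197.5°; wind correction +30.5° → command heading 228.0°, groundspeed 77.8 kt
Leg 3: desired track 238.1°; wind correction +16.8° → command heading 254.9°, groundspeed 56.1 kt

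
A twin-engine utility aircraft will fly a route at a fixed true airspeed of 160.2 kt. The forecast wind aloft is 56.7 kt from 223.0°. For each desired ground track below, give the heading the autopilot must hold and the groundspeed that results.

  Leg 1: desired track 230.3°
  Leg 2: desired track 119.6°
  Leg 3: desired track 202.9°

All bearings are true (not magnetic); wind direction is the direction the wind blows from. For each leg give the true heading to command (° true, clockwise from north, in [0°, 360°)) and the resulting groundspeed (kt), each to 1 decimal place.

Leg 1: desired track 230.3°; wind correction -2.6° → command heading 227.7°, groundspeed 103.8 kt
Leg 2: desired track 119.6°; wind correction +20.1° → command heading 139.7°, groundspeed 163.5 kt
Leg 3: desired track 202.9°; wind correction +7.0° → command heading 209.9°, groundspeed 105.8 kt

Leg 1: heading=227.7°, groundspeed=103.8 kt
Leg 2: heading=139.7°, groundspeed=163.5 kt
Leg 3: heading=209.9°, groundspeed=105.8 kt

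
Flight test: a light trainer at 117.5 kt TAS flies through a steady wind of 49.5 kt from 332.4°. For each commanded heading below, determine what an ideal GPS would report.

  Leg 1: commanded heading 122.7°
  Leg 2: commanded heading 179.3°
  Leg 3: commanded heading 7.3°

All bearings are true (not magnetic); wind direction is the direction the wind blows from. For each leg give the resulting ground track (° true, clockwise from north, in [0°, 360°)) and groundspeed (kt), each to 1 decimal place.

Leg 1: track=131.4°, groundspeed=162.4 kt
Leg 2: track=171.4°, groundspeed=163.2 kt
Leg 3: track=27.5°, groundspeed=82.0 kt

Leg 1: heading 122.7°; drift +8.7° → track 131.4°, groundspeed 162.4 kt
Leg 2: heading 179.3°; drift -7.9° → track 171.4°, groundspeed 163.2 kt
Leg 3: heading 7.3°; drift +20.2° → track 27.5°, groundspeed 82.0 kt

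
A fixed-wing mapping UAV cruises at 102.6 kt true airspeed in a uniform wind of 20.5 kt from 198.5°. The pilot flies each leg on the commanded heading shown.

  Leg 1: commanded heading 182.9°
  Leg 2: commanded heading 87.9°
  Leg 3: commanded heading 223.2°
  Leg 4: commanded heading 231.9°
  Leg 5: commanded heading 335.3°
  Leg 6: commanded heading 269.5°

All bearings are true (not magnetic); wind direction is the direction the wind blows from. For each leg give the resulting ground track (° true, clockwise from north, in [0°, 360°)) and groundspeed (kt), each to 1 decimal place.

Leg 1: track=179.1°, groundspeed=83.0 kt
Leg 2: track=78.0°, groundspeed=111.5 kt
Leg 3: track=229.0°, groundspeed=84.4 kt
Leg 4: track=239.4°, groundspeed=86.2 kt
Leg 5: track=342.1°, groundspeed=118.4 kt
Leg 6: track=280.9°, groundspeed=97.9 kt

Leg 1: heading 182.9°; drift -3.8° → track 179.1°, groundspeed 83.0 kt
Leg 2: heading 87.9°; drift -9.9° → track 78.0°, groundspeed 111.5 kt
Leg 3: heading 223.2°; drift +5.8° → track 229.0°, groundspeed 84.4 kt
Leg 4: heading 231.9°; drift +7.5° → track 239.4°, groundspeed 86.2 kt
Leg 5: heading 335.3°; drift +6.8° → track 342.1°, groundspeed 118.4 kt
Leg 6: heading 269.5°; drift +11.4° → track 280.9°, groundspeed 97.9 kt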